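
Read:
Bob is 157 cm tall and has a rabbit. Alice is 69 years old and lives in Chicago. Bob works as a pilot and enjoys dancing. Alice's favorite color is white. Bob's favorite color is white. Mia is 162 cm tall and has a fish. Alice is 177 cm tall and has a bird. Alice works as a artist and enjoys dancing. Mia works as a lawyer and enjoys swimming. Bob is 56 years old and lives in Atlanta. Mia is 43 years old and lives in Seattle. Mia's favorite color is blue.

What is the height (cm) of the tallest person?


Tallest: Alice at 177 cm

177


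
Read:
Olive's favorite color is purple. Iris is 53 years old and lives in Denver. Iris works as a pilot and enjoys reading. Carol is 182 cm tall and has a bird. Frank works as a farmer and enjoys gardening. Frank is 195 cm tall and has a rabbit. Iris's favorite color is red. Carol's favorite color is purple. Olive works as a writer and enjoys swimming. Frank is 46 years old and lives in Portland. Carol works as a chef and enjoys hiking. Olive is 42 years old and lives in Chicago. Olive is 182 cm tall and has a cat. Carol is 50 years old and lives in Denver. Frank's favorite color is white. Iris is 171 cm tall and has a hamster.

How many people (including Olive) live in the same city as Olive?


Olive lives in Chicago. Count = 1

1


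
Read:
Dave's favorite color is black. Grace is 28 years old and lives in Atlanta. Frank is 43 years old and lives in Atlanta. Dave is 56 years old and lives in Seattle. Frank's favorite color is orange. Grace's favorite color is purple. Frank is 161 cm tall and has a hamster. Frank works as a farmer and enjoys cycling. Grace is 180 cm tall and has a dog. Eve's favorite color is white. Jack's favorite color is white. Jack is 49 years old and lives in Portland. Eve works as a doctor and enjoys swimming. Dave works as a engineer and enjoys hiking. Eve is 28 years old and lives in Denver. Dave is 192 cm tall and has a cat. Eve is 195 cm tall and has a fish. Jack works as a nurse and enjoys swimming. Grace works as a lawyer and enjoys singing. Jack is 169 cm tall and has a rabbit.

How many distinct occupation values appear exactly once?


Unique occupation values: 5

5


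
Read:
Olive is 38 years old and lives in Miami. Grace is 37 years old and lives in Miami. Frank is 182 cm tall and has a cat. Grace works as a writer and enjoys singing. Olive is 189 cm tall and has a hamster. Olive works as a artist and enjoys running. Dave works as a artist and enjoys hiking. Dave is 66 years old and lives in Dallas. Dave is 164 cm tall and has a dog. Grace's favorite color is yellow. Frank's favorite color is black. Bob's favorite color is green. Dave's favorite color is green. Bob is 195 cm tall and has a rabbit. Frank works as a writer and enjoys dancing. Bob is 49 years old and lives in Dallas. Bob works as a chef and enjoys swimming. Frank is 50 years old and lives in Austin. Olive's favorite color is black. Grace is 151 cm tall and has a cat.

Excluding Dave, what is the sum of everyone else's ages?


Sum (excluding Dave): 174

174


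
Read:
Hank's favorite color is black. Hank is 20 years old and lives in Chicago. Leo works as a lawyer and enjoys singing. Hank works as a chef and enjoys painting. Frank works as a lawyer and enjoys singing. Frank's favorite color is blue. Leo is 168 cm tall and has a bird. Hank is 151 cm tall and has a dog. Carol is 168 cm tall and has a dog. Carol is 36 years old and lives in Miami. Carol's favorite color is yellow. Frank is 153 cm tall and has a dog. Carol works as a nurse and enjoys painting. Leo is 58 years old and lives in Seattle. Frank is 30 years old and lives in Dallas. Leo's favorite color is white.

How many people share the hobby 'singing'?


Count: 2

2


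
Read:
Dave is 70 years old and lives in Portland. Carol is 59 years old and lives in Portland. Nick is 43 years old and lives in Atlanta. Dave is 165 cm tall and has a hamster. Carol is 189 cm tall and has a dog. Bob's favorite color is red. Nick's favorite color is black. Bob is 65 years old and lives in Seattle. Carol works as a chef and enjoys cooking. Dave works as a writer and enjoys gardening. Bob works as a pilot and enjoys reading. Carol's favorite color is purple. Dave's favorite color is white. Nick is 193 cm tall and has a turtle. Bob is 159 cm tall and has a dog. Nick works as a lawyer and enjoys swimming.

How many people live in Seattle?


Count in Seattle: 1

1


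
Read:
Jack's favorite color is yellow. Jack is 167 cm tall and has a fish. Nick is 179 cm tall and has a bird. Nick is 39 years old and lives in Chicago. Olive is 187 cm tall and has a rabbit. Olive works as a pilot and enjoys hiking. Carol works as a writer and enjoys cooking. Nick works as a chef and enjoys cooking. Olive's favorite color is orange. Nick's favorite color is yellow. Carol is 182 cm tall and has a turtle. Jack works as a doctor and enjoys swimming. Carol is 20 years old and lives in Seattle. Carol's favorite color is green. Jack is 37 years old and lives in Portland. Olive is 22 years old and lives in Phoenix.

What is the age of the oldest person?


Oldest: Nick at 39

39


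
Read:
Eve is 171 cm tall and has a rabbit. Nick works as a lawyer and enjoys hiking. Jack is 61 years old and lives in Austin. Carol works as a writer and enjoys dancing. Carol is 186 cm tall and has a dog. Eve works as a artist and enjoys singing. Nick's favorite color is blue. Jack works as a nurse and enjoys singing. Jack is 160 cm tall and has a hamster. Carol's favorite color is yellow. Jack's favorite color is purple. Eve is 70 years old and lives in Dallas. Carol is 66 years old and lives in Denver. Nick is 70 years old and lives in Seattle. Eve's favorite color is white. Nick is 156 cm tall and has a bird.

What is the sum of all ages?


70+66+61+70 = 267

267


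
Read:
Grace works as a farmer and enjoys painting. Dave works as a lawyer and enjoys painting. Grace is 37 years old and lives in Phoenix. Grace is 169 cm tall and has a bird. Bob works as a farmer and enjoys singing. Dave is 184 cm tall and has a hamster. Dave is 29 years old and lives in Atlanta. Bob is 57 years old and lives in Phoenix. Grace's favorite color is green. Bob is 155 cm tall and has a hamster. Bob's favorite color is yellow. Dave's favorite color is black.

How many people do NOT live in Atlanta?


Not in Atlanta: 2

2


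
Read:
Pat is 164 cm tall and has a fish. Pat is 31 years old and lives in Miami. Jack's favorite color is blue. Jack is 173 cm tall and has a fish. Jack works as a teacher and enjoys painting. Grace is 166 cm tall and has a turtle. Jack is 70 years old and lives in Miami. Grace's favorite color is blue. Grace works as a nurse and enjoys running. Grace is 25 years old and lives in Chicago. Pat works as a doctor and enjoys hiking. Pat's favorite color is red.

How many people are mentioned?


People: Jack, Grace, Pat. Count = 3

3


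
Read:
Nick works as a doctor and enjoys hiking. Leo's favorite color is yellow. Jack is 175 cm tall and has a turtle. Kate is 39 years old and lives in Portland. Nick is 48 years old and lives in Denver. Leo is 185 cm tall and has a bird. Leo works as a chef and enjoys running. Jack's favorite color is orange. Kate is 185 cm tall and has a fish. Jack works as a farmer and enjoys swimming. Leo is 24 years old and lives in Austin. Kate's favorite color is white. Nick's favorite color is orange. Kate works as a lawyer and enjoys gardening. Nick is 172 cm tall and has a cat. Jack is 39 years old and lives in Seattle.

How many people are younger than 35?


Filter: 1

1


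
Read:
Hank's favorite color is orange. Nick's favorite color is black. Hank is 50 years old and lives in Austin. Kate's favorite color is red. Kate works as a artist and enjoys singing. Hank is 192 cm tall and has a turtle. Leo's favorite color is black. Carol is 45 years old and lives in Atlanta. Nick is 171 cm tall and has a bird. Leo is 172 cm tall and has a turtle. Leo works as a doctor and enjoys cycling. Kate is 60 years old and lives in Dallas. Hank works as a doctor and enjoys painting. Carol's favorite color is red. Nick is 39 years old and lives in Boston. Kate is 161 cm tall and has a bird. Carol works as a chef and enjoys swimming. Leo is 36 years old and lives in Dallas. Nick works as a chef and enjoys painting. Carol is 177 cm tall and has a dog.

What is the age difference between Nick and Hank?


|39 - 50| = 11

11


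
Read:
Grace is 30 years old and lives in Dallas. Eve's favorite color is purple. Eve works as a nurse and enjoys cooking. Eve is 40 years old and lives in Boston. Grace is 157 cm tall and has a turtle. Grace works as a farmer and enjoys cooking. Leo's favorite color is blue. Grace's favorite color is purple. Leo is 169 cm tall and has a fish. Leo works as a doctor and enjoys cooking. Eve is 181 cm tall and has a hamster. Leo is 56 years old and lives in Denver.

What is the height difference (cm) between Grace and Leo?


|157 - 169| = 12

12


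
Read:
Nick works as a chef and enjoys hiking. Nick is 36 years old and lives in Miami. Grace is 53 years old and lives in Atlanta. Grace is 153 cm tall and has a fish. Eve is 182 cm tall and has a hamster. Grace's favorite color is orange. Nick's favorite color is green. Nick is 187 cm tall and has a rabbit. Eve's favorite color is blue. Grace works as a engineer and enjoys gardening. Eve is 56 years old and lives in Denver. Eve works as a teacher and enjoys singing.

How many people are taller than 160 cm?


Taller than 160: 2

2


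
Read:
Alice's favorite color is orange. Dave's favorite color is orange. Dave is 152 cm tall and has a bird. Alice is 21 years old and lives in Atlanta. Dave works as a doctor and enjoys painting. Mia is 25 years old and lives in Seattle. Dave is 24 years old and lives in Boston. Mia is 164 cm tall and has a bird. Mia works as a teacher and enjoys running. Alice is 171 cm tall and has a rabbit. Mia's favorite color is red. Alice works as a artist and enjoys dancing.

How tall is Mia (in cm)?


Mia is 164 cm tall

164


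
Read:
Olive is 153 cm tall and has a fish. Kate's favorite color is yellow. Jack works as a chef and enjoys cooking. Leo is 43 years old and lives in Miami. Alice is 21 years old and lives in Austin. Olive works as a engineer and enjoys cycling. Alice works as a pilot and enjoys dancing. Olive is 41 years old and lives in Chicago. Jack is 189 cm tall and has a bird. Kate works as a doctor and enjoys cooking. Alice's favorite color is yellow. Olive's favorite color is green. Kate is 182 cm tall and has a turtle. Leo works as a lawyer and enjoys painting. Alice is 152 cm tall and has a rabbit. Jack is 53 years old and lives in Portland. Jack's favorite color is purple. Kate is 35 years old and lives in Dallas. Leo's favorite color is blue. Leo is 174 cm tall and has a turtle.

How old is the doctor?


The doctor is Kate, age 35

35


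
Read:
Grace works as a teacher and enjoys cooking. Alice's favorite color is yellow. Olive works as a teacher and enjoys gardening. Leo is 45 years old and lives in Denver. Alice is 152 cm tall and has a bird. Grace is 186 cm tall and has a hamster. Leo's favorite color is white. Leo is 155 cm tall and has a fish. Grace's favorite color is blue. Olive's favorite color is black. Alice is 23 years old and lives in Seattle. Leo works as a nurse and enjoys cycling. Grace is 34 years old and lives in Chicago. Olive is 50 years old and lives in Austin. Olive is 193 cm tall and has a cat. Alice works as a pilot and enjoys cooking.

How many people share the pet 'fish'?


Count: 1

1


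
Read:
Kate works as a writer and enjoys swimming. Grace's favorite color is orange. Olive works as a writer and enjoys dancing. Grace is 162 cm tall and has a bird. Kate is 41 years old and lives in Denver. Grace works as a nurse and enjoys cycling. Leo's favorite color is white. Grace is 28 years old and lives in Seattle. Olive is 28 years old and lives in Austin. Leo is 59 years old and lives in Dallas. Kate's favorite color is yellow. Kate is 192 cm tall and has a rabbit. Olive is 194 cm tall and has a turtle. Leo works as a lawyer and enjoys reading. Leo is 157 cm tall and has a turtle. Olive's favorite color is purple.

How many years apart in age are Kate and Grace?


41 vs 28, diff = 13

13


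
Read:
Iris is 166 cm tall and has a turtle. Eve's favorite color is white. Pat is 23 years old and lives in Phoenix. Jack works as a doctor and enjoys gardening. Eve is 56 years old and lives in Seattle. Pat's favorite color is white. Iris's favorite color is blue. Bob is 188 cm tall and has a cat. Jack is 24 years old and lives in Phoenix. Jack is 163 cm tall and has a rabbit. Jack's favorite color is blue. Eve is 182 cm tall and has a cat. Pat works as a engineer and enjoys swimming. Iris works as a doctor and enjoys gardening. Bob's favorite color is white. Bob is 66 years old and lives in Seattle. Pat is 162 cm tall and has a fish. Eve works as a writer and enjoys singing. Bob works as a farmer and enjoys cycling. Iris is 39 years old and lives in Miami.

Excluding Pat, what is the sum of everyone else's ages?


Sum (excluding Pat): 185

185


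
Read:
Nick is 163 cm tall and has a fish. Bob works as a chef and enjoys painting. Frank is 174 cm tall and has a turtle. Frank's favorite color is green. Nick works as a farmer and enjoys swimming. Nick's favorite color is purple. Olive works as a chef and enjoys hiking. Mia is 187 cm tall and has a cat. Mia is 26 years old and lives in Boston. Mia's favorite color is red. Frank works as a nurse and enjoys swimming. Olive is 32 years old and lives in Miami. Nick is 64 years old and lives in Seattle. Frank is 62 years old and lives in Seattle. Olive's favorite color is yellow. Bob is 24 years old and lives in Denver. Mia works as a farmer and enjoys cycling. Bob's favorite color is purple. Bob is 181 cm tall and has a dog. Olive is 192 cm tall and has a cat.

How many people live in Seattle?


Count in Seattle: 2

2


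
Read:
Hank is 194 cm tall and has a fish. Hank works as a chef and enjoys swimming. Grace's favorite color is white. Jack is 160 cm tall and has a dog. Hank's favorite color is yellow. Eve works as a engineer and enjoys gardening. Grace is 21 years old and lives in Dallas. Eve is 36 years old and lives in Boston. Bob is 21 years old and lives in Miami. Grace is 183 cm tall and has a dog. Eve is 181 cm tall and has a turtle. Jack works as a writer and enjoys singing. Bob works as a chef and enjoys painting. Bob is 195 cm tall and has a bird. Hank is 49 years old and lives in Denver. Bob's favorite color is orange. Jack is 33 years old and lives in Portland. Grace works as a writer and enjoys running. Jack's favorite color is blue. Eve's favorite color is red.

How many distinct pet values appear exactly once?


Unique pet values: 3

3


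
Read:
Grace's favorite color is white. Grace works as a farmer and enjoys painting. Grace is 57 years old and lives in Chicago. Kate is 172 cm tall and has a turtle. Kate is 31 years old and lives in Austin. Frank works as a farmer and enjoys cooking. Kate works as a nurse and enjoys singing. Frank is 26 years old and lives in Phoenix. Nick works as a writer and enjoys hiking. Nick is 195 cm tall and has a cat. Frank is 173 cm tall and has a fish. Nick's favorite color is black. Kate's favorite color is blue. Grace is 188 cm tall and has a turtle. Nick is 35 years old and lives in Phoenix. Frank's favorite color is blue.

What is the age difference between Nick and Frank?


|35 - 26| = 9

9


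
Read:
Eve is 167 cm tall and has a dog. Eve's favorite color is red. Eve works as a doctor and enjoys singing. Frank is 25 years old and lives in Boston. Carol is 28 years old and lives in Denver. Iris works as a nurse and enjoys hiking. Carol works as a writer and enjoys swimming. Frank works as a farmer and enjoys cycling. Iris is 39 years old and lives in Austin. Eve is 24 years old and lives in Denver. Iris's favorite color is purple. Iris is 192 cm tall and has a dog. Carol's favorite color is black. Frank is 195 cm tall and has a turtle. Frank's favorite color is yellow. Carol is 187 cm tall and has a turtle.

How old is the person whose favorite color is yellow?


Person with favorite color=yellow is Frank, age 25

25


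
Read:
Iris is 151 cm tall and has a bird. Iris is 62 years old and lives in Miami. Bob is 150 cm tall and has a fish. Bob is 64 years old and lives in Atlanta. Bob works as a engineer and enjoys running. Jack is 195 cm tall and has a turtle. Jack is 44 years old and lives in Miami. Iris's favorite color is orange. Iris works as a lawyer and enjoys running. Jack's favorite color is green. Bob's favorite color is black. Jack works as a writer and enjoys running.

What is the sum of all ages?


62+64+44 = 170

170


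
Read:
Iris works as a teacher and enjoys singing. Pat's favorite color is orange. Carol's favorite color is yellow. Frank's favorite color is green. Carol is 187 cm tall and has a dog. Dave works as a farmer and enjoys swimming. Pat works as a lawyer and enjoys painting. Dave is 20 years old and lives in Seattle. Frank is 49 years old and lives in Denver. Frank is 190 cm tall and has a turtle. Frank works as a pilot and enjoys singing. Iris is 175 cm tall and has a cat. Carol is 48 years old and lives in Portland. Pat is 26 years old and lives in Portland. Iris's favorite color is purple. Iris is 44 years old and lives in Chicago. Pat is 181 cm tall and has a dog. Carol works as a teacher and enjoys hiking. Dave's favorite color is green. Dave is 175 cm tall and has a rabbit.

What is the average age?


Sum=187, n=5, avg=37.4

37.4


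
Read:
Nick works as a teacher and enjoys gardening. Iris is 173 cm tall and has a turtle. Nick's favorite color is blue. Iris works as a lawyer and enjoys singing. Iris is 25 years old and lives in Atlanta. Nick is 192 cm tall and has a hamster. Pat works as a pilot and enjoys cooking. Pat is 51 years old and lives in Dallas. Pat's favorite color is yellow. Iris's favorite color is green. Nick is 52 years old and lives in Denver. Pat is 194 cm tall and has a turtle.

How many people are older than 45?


Filter: 2

2


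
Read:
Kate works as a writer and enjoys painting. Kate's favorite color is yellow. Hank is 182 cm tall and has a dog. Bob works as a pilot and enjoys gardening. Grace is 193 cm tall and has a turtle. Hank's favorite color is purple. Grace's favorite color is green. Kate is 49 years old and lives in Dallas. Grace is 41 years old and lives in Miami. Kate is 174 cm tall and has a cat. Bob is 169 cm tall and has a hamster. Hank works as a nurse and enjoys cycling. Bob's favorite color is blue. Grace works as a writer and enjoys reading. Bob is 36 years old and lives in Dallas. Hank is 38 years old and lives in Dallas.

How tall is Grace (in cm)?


Grace is 193 cm tall

193


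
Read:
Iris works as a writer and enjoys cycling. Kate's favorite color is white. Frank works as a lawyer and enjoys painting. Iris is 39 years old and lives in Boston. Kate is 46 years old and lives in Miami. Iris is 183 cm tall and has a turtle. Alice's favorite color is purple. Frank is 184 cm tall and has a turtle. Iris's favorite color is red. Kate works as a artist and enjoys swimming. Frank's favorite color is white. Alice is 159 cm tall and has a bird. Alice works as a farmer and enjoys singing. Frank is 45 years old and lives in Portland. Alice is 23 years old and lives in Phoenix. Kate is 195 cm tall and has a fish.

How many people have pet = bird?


Count: 1

1


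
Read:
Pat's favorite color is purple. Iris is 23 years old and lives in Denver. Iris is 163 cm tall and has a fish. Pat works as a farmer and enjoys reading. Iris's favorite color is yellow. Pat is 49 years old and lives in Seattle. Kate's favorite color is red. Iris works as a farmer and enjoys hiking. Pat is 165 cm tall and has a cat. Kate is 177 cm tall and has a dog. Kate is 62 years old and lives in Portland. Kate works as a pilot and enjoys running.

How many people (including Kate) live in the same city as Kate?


Kate lives in Portland. Count = 1

1


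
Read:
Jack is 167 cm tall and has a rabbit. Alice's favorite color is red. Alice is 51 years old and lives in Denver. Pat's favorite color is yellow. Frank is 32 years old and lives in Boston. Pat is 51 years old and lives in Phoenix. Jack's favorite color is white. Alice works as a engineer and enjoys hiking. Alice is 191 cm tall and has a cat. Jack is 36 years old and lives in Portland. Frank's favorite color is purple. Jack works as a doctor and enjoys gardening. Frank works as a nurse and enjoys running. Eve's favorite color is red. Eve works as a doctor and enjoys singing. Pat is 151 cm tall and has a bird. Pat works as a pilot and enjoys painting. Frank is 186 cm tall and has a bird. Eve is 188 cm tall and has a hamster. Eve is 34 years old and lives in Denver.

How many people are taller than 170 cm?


Taller than 170: 3

3


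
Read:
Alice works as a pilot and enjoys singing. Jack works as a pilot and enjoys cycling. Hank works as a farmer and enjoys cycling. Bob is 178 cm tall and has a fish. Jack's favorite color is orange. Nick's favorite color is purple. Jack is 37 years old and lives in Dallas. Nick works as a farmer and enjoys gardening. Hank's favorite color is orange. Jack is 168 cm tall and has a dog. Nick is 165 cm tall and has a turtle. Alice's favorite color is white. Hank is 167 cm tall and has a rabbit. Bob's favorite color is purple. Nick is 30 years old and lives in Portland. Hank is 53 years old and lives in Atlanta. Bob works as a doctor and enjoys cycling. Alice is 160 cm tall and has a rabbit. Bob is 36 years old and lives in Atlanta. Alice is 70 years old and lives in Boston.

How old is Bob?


Bob is 36 years old

36


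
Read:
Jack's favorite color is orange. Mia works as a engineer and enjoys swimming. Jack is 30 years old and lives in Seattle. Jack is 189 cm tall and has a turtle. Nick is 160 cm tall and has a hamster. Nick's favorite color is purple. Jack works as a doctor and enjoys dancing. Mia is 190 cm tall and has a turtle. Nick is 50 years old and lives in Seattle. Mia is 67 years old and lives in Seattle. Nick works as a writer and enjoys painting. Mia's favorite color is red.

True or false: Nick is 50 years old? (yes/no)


Nick is actually 50. yes

yes


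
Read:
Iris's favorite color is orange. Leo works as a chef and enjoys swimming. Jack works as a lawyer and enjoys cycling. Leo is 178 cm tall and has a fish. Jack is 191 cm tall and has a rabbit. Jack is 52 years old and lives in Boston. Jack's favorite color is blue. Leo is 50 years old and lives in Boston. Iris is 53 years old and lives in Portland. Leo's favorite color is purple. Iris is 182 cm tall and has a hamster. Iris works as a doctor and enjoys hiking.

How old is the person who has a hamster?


Person with hamster is Iris, age 53

53


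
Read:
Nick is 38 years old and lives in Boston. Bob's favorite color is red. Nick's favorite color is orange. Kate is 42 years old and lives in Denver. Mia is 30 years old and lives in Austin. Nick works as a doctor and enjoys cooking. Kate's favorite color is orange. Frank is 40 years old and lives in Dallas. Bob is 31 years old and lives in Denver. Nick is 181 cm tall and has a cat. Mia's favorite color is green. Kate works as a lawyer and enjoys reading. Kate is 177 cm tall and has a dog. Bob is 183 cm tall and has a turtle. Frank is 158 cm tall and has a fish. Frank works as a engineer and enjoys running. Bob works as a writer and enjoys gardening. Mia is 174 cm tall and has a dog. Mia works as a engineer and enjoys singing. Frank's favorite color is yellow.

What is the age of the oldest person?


Oldest: Kate at 42

42


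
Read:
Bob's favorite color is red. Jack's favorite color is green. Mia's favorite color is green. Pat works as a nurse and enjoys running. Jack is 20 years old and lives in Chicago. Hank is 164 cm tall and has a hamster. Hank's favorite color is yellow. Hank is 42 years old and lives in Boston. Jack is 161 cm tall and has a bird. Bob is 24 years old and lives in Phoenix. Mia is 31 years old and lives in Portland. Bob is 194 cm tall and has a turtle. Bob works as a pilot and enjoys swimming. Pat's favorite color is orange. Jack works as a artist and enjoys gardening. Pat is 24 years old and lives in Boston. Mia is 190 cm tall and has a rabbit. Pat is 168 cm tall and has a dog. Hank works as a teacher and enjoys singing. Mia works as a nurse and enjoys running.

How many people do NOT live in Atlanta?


Not in Atlanta: 5

5


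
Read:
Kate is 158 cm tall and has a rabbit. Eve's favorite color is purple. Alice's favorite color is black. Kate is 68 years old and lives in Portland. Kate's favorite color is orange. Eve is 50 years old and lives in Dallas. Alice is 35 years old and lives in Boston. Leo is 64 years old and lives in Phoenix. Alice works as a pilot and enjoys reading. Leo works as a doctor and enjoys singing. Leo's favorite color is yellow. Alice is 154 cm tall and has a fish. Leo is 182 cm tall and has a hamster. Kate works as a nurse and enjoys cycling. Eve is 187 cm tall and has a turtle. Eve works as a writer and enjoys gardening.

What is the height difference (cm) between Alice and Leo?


|154 - 182| = 28

28


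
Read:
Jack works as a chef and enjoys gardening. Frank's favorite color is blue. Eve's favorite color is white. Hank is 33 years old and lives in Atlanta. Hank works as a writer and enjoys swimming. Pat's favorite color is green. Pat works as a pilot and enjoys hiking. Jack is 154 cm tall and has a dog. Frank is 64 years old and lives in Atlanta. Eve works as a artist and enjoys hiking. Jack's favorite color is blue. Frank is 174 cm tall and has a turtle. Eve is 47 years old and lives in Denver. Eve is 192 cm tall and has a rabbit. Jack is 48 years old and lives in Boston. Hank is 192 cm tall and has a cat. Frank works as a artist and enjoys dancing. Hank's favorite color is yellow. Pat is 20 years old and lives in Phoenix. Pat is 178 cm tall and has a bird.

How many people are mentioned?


People: Jack, Pat, Hank, Frank, Eve. Count = 5

5


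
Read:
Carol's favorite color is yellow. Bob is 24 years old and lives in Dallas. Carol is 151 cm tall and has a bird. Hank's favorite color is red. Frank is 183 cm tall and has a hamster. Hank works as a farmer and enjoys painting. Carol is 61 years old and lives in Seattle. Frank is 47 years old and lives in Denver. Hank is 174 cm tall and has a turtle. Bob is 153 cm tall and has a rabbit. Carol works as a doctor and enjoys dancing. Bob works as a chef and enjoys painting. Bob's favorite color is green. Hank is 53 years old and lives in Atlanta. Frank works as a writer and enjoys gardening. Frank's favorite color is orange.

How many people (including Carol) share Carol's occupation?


Carol is a doctor. Count = 1

1


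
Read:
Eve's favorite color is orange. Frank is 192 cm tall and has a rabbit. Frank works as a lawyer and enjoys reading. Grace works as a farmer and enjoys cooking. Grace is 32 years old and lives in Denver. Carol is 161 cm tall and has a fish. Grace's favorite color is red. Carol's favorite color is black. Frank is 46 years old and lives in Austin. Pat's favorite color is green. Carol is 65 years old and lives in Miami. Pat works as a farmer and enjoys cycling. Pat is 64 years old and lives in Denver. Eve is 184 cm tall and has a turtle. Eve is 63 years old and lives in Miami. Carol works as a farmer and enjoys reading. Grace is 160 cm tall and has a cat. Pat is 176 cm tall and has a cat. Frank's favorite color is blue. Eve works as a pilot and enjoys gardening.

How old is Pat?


Pat is 64 years old

64


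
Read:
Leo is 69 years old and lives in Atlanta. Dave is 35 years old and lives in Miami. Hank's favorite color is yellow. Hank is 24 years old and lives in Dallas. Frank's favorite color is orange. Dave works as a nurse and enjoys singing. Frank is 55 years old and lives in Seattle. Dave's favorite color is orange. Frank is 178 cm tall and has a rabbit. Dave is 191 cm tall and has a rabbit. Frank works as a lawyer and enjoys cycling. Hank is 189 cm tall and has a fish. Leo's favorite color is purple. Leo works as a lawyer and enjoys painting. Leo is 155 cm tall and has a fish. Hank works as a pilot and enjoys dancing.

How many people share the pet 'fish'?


Count: 2

2


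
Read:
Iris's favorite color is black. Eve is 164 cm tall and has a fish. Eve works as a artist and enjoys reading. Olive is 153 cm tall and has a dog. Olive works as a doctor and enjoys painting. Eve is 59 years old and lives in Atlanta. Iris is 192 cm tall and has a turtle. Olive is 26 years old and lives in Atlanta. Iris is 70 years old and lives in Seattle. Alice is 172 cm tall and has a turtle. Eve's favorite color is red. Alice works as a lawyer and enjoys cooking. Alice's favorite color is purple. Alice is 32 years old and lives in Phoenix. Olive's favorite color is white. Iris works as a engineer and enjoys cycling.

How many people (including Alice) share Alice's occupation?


Alice is a lawyer. Count = 1

1


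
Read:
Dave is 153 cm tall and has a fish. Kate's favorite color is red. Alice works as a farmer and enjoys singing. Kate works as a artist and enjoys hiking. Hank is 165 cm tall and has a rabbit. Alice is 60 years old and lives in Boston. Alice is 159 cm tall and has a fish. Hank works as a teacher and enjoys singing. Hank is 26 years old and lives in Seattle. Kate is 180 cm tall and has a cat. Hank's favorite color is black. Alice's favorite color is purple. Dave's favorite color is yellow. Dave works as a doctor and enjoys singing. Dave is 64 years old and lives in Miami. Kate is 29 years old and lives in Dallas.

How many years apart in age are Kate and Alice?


29 vs 60, diff = 31

31


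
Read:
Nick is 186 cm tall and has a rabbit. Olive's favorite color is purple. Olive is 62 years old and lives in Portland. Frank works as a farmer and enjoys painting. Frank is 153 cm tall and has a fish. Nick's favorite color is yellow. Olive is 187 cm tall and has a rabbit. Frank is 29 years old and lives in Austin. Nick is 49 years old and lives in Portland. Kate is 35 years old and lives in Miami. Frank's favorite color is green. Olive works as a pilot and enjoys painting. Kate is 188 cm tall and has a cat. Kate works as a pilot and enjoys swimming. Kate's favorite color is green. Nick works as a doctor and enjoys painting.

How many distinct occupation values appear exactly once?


Unique occupation values: 2

2


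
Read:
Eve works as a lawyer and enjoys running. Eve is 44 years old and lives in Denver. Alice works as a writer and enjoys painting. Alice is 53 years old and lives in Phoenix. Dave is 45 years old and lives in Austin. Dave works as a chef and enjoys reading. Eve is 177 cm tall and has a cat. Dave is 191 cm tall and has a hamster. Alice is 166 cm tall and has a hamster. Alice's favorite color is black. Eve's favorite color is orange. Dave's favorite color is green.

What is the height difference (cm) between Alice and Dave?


|166 - 191| = 25

25


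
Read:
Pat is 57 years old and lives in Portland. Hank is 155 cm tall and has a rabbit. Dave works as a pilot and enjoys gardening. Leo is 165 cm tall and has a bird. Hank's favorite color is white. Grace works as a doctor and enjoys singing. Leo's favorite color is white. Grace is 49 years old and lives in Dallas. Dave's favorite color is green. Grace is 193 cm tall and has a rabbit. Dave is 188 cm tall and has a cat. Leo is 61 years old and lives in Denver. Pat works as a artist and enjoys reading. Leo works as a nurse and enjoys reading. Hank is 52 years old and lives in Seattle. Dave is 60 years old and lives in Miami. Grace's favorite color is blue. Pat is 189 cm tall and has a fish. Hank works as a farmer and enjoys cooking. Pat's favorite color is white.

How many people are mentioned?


People: Hank, Dave, Leo, Grace, Pat. Count = 5

5


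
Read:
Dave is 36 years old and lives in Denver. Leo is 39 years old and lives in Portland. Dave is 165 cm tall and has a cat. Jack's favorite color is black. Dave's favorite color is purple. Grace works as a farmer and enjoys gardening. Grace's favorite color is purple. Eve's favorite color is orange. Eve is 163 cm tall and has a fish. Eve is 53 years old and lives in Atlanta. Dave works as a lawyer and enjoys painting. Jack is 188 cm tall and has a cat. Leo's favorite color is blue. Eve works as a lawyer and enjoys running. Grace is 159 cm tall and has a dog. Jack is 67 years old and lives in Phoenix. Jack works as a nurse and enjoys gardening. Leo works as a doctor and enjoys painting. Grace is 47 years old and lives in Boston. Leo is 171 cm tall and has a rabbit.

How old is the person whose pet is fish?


Person with pet=fish is Eve, age 53

53


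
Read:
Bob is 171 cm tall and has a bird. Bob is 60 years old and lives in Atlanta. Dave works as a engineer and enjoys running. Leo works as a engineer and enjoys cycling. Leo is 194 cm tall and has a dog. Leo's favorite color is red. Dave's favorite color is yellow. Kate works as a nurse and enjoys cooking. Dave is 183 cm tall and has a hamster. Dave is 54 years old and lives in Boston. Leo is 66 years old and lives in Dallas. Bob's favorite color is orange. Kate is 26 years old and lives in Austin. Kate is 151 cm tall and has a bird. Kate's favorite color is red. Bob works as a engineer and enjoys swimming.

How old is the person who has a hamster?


Person with hamster is Dave, age 54

54


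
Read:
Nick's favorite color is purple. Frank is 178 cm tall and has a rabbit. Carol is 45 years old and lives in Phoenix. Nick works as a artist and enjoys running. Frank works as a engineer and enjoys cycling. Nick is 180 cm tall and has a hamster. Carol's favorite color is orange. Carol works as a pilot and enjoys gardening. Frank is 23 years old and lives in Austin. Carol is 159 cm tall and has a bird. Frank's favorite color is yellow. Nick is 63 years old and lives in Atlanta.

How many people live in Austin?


Count in Austin: 1

1


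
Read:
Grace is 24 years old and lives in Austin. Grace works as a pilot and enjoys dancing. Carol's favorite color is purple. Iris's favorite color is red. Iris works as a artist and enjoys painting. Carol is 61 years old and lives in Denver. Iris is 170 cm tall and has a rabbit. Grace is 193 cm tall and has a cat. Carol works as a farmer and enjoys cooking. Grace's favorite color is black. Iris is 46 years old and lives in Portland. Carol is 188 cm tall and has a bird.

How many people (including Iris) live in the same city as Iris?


Iris lives in Portland. Count = 1

1


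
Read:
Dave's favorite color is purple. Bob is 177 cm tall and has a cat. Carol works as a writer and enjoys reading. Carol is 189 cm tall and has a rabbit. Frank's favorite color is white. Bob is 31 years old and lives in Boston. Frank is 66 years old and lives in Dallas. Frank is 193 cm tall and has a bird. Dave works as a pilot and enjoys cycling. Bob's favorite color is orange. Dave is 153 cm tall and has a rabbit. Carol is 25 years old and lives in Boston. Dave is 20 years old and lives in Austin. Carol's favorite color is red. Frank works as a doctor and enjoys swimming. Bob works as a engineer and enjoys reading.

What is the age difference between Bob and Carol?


|31 - 25| = 6

6


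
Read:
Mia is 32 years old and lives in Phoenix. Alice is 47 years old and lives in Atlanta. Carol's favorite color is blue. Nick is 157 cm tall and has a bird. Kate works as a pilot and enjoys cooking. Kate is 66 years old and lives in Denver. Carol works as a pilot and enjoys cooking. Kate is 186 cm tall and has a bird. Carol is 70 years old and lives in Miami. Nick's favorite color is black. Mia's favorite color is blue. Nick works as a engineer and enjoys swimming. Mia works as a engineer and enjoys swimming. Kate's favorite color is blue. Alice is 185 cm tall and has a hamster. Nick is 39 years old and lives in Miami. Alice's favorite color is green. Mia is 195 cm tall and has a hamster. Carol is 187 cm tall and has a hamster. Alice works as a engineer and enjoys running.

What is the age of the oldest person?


Oldest: Carol at 70

70


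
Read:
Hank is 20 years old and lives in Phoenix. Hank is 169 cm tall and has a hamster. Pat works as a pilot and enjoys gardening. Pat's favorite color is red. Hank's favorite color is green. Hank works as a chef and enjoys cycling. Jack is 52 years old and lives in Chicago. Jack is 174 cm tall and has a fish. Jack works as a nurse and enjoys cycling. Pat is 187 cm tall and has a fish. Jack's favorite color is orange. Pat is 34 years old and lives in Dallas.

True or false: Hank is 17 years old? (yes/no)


Hank is actually 20. no

no


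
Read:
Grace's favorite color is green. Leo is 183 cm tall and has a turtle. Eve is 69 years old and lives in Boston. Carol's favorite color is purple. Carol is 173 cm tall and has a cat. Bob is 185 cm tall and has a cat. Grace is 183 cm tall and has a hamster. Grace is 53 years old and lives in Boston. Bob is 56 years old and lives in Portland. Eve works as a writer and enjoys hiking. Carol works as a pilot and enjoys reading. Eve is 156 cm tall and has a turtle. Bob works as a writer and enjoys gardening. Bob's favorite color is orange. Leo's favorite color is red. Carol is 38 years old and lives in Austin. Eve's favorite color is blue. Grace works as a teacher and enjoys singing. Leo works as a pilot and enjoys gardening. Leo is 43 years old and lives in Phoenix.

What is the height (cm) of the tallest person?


Tallest: Bob at 185 cm

185


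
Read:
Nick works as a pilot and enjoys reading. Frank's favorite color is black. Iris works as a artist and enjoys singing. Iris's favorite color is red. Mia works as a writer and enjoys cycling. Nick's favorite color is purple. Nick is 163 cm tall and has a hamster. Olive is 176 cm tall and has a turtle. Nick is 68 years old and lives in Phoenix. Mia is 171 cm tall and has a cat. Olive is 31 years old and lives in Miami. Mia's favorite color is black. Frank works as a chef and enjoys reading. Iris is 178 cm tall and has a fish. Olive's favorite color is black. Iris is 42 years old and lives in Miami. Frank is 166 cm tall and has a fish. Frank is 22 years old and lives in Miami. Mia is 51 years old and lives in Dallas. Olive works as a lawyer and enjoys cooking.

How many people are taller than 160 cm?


Taller than 160: 5

5


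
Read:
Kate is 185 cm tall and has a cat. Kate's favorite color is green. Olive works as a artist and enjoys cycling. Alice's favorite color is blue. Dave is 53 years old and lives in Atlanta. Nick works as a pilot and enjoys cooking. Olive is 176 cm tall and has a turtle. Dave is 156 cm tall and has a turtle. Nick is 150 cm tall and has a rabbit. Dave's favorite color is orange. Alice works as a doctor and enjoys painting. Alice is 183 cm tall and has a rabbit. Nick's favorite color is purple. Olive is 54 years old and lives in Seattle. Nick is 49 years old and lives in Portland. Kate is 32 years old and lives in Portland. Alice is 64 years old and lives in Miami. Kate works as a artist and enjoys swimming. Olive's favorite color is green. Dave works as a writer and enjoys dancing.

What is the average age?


Sum=252, n=5, avg=50.4

50.4


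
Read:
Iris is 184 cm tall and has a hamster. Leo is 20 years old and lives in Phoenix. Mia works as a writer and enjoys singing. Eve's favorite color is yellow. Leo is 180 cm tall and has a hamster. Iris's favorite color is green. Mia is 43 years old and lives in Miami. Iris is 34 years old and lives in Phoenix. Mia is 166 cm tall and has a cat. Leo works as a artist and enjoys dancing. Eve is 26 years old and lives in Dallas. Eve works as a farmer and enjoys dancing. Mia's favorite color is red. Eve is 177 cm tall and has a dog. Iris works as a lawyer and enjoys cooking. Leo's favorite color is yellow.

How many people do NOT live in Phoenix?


Not in Phoenix: 2

2


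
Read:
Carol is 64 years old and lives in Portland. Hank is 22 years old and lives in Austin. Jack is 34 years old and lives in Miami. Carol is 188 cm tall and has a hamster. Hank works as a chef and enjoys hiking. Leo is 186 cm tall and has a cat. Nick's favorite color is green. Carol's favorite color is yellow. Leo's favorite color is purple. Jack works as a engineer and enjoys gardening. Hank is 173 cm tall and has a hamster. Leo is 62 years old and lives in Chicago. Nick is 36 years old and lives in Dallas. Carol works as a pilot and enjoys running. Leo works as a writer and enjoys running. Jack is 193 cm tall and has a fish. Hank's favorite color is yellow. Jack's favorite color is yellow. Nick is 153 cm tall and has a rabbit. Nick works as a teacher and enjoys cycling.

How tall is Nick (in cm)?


Nick is 153 cm tall

153
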